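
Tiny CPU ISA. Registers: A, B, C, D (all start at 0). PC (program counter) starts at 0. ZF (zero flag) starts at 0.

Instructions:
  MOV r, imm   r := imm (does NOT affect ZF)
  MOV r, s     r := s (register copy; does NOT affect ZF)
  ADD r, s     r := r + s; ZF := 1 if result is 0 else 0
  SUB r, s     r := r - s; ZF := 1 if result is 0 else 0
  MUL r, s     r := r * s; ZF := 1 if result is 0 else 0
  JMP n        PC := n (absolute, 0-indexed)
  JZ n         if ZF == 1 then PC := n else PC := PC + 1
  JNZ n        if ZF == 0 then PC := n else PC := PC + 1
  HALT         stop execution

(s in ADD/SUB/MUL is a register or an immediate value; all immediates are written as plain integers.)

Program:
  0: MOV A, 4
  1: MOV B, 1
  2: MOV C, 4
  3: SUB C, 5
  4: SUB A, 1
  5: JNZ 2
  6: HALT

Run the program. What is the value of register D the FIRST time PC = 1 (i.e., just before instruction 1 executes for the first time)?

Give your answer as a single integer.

Step 1: PC=0 exec 'MOV A, 4'. After: A=4 B=0 C=0 D=0 ZF=0 PC=1
First time PC=1: D=0

0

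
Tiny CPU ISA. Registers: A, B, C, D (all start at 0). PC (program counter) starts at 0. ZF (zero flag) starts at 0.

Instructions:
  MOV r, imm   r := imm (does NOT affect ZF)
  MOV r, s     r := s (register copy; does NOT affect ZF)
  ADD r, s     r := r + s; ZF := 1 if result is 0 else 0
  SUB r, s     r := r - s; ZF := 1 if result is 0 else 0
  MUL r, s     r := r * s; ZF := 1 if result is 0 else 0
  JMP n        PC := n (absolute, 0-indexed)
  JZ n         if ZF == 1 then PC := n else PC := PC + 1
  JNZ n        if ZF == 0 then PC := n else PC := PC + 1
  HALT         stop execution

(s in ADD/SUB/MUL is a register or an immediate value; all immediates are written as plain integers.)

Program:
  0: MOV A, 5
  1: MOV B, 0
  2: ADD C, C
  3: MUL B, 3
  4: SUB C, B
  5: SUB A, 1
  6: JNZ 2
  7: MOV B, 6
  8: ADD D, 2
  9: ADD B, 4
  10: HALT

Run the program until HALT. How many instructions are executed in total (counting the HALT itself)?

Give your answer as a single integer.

Step 1: PC=0 exec 'MOV A, 5'. After: A=5 B=0 C=0 D=0 ZF=0 PC=1
Step 2: PC=1 exec 'MOV B, 0'. After: A=5 B=0 C=0 D=0 ZF=0 PC=2
Step 3: PC=2 exec 'ADD C, C'. After: A=5 B=0 C=0 D=0 ZF=1 PC=3
Step 4: PC=3 exec 'MUL B, 3'. After: A=5 B=0 C=0 D=0 ZF=1 PC=4
Step 5: PC=4 exec 'SUB C, B'. After: A=5 B=0 C=0 D=0 ZF=1 PC=5
Step 6: PC=5 exec 'SUB A, 1'. After: A=4 B=0 C=0 D=0 ZF=0 PC=6
Step 7: PC=6 exec 'JNZ 2'. After: A=4 B=0 C=0 D=0 ZF=0 PC=2
Step 8: PC=2 exec 'ADD C, C'. After: A=4 B=0 C=0 D=0 ZF=1 PC=3
Step 9: PC=3 exec 'MUL B, 3'. After: A=4 B=0 C=0 D=0 ZF=1 PC=4
Step 10: PC=4 exec 'SUB C, B'. After: A=4 B=0 C=0 D=0 ZF=1 PC=5
Step 11: PC=5 exec 'SUB A, 1'. After: A=3 B=0 C=0 D=0 ZF=0 PC=6
Step 12: PC=6 exec 'JNZ 2'. After: A=3 B=0 C=0 D=0 ZF=0 PC=2
Step 13: PC=2 exec 'ADD C, C'. After: A=3 B=0 C=0 D=0 ZF=1 PC=3
Step 14: PC=3 exec 'MUL B, 3'. After: A=3 B=0 C=0 D=0 ZF=1 PC=4
Step 15: PC=4 exec 'SUB C, B'. After: A=3 B=0 C=0 D=0 ZF=1 PC=5
Step 16: PC=5 exec 'SUB A, 1'. After: A=2 B=0 C=0 D=0 ZF=0 PC=6
Step 17: PC=6 exec 'JNZ 2'. After: A=2 B=0 C=0 D=0 ZF=0 PC=2
Step 18: PC=2 exec 'ADD C, C'. After: A=2 B=0 C=0 D=0 ZF=1 PC=3
Step 19: PC=3 exec 'MUL B, 3'. After: A=2 B=0 C=0 D=0 ZF=1 PC=4
Step 20: PC=4 exec 'SUB C, B'. After: A=2 B=0 C=0 D=0 ZF=1 PC=5
Step 21: PC=5 exec 'SUB A, 1'. After: A=1 B=0 C=0 D=0 ZF=0 PC=6
Step 22: PC=6 exec 'JNZ 2'. After: A=1 B=0 C=0 D=0 ZF=0 PC=2
Step 23: PC=2 exec 'ADD C, C'. After: A=1 B=0 C=0 D=0 ZF=1 PC=3
Step 24: PC=3 exec 'MUL B, 3'. After: A=1 B=0 C=0 D=0 ZF=1 PC=4
Step 25: PC=4 exec 'SUB C, B'. After: A=1 B=0 C=0 D=0 ZF=1 PC=5
Step 26: PC=5 exec 'SUB A, 1'. After: A=0 B=0 C=0 D=0 ZF=1 PC=6
Step 27: PC=6 exec 'JNZ 2'. After: A=0 B=0 C=0 D=0 ZF=1 PC=7
Step 28: PC=7 exec 'MOV B, 6'. After: A=0 B=6 C=0 D=0 ZF=1 PC=8
Step 29: PC=8 exec 'ADD D, 2'. After: A=0 B=6 C=0 D=2 ZF=0 PC=9
Step 30: PC=9 exec 'ADD B, 4'. After: A=0 B=10 C=0 D=2 ZF=0 PC=10
Step 31: PC=10 exec 'HALT'. After: A=0 B=10 C=0 D=2 ZF=0 PC=10 HALTED
Total instructions executed: 31

Answer: 31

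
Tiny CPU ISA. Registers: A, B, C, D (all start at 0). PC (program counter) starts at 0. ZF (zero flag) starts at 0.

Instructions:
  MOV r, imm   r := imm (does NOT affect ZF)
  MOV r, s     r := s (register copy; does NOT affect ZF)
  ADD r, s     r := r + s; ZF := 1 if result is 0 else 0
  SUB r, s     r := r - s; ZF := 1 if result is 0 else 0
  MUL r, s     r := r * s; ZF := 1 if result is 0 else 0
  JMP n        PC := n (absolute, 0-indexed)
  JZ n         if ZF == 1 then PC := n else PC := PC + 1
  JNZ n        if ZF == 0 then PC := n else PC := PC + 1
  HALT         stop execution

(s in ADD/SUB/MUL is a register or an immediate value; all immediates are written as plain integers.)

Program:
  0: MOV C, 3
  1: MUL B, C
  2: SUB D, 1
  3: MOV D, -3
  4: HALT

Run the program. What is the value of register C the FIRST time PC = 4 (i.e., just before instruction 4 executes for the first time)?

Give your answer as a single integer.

Step 1: PC=0 exec 'MOV C, 3'. After: A=0 B=0 C=3 D=0 ZF=0 PC=1
Step 2: PC=1 exec 'MUL B, C'. After: A=0 B=0 C=3 D=0 ZF=1 PC=2
Step 3: PC=2 exec 'SUB D, 1'. After: A=0 B=0 C=3 D=-1 ZF=0 PC=3
Step 4: PC=3 exec 'MOV D, -3'. After: A=0 B=0 C=3 D=-3 ZF=0 PC=4
First time PC=4: C=3

3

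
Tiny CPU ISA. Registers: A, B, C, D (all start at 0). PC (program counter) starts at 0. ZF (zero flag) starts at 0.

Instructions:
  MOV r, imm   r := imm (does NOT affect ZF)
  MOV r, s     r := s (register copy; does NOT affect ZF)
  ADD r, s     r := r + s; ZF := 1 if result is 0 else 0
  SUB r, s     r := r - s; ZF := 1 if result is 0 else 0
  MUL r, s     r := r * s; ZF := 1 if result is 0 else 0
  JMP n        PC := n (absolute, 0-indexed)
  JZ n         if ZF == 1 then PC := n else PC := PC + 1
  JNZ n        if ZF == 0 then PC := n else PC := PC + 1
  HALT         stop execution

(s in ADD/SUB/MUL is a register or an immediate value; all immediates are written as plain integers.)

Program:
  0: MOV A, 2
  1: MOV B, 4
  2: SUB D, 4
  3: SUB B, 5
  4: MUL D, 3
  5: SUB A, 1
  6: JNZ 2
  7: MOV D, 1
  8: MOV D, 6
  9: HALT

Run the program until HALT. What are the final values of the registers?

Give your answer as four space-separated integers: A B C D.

Step 1: PC=0 exec 'MOV A, 2'. After: A=2 B=0 C=0 D=0 ZF=0 PC=1
Step 2: PC=1 exec 'MOV B, 4'. After: A=2 B=4 C=0 D=0 ZF=0 PC=2
Step 3: PC=2 exec 'SUB D, 4'. After: A=2 B=4 C=0 D=-4 ZF=0 PC=3
Step 4: PC=3 exec 'SUB B, 5'. After: A=2 B=-1 C=0 D=-4 ZF=0 PC=4
Step 5: PC=4 exec 'MUL D, 3'. After: A=2 B=-1 C=0 D=-12 ZF=0 PC=5
Step 6: PC=5 exec 'SUB A, 1'. After: A=1 B=-1 C=0 D=-12 ZF=0 PC=6
Step 7: PC=6 exec 'JNZ 2'. After: A=1 B=-1 C=0 D=-12 ZF=0 PC=2
Step 8: PC=2 exec 'SUB D, 4'. After: A=1 B=-1 C=0 D=-16 ZF=0 PC=3
Step 9: PC=3 exec 'SUB B, 5'. After: A=1 B=-6 C=0 D=-16 ZF=0 PC=4
Step 10: PC=4 exec 'MUL D, 3'. After: A=1 B=-6 C=0 D=-48 ZF=0 PC=5
Step 11: PC=5 exec 'SUB A, 1'. After: A=0 B=-6 C=0 D=-48 ZF=1 PC=6
Step 12: PC=6 exec 'JNZ 2'. After: A=0 B=-6 C=0 D=-48 ZF=1 PC=7
Step 13: PC=7 exec 'MOV D, 1'. After: A=0 B=-6 C=0 D=1 ZF=1 PC=8
Step 14: PC=8 exec 'MOV D, 6'. After: A=0 B=-6 C=0 D=6 ZF=1 PC=9
Step 15: PC=9 exec 'HALT'. After: A=0 B=-6 C=0 D=6 ZF=1 PC=9 HALTED

Answer: 0 -6 0 6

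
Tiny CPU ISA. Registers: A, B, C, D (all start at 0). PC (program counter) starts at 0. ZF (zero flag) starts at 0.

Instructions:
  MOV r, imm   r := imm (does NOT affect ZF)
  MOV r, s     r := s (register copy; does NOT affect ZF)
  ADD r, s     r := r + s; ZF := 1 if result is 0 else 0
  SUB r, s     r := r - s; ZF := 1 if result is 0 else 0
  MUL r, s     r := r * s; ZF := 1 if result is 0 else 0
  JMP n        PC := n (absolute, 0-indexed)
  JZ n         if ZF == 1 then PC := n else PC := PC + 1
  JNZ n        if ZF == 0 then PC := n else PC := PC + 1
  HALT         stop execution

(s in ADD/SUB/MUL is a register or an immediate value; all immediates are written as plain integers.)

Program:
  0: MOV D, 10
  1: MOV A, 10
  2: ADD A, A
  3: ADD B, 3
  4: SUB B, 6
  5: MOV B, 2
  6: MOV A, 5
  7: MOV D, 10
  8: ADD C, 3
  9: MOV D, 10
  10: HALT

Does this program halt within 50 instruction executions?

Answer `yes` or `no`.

Step 1: PC=0 exec 'MOV D, 10'. After: A=0 B=0 C=0 D=10 ZF=0 PC=1
Step 2: PC=1 exec 'MOV A, 10'. After: A=10 B=0 C=0 D=10 ZF=0 PC=2
Step 3: PC=2 exec 'ADD A, A'. After: A=20 B=0 C=0 D=10 ZF=0 PC=3
Step 4: PC=3 exec 'ADD B, 3'. After: A=20 B=3 C=0 D=10 ZF=0 PC=4
Step 5: PC=4 exec 'SUB B, 6'. After: A=20 B=-3 C=0 D=10 ZF=0 PC=5
Step 6: PC=5 exec 'MOV B, 2'. After: A=20 B=2 C=0 D=10 ZF=0 PC=6
Step 7: PC=6 exec 'MOV A, 5'. After: A=5 B=2 C=0 D=10 ZF=0 PC=7
Step 8: PC=7 exec 'MOV D, 10'. After: A=5 B=2 C=0 D=10 ZF=0 PC=8
Step 9: PC=8 exec 'ADD C, 3'. After: A=5 B=2 C=3 D=10 ZF=0 PC=9
Step 10: PC=9 exec 'MOV D, 10'. After: A=5 B=2 C=3 D=10 ZF=0 PC=10
Step 11: PC=10 exec 'HALT'. After: A=5 B=2 C=3 D=10 ZF=0 PC=10 HALTED

Answer: yes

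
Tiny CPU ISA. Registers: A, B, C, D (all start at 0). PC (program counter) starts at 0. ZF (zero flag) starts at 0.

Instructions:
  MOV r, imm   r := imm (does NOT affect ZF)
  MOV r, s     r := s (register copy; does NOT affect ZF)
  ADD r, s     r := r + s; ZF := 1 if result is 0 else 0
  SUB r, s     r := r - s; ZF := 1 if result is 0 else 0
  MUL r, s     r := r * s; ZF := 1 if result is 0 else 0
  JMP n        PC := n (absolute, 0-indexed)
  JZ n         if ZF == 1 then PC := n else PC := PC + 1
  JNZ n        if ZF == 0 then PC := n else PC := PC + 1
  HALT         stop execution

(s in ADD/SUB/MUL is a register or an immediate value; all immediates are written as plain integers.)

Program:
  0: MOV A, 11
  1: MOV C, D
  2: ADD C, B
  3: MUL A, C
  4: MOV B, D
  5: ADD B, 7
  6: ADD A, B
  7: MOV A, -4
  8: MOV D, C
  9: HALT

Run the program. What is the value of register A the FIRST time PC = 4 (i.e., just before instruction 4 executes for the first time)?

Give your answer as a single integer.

Step 1: PC=0 exec 'MOV A, 11'. After: A=11 B=0 C=0 D=0 ZF=0 PC=1
Step 2: PC=1 exec 'MOV C, D'. After: A=11 B=0 C=0 D=0 ZF=0 PC=2
Step 3: PC=2 exec 'ADD C, B'. After: A=11 B=0 C=0 D=0 ZF=1 PC=3
Step 4: PC=3 exec 'MUL A, C'. After: A=0 B=0 C=0 D=0 ZF=1 PC=4
First time PC=4: A=0

0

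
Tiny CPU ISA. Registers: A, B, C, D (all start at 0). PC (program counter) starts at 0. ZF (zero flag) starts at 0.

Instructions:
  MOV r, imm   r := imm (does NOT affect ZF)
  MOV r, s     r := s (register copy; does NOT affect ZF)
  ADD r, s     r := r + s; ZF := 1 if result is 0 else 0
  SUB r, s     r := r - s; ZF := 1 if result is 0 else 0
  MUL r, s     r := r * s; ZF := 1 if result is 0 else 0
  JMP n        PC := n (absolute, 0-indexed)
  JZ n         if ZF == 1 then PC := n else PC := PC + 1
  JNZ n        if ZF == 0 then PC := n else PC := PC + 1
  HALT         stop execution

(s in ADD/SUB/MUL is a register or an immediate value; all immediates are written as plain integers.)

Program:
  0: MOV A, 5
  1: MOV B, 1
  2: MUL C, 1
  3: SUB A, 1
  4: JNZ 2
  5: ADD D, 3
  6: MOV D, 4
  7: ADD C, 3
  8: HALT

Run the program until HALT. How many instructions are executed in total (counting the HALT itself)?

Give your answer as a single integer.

Answer: 21

Derivation:
Step 1: PC=0 exec 'MOV A, 5'. After: A=5 B=0 C=0 D=0 ZF=0 PC=1
Step 2: PC=1 exec 'MOV B, 1'. After: A=5 B=1 C=0 D=0 ZF=0 PC=2
Step 3: PC=2 exec 'MUL C, 1'. After: A=5 B=1 C=0 D=0 ZF=1 PC=3
Step 4: PC=3 exec 'SUB A, 1'. After: A=4 B=1 C=0 D=0 ZF=0 PC=4
Step 5: PC=4 exec 'JNZ 2'. After: A=4 B=1 C=0 D=0 ZF=0 PC=2
Step 6: PC=2 exec 'MUL C, 1'. After: A=4 B=1 C=0 D=0 ZF=1 PC=3
Step 7: PC=3 exec 'SUB A, 1'. After: A=3 B=1 C=0 D=0 ZF=0 PC=4
Step 8: PC=4 exec 'JNZ 2'. After: A=3 B=1 C=0 D=0 ZF=0 PC=2
Step 9: PC=2 exec 'MUL C, 1'. After: A=3 B=1 C=0 D=0 ZF=1 PC=3
Step 10: PC=3 exec 'SUB A, 1'. After: A=2 B=1 C=0 D=0 ZF=0 PC=4
Step 11: PC=4 exec 'JNZ 2'. After: A=2 B=1 C=0 D=0 ZF=0 PC=2
Step 12: PC=2 exec 'MUL C, 1'. After: A=2 B=1 C=0 D=0 ZF=1 PC=3
Step 13: PC=3 exec 'SUB A, 1'. After: A=1 B=1 C=0 D=0 ZF=0 PC=4
Step 14: PC=4 exec 'JNZ 2'. After: A=1 B=1 C=0 D=0 ZF=0 PC=2
Step 15: PC=2 exec 'MUL C, 1'. After: A=1 B=1 C=0 D=0 ZF=1 PC=3
Step 16: PC=3 exec 'SUB A, 1'. After: A=0 B=1 C=0 D=0 ZF=1 PC=4
Step 17: PC=4 exec 'JNZ 2'. After: A=0 B=1 C=0 D=0 ZF=1 PC=5
Step 18: PC=5 exec 'ADD D, 3'. After: A=0 B=1 C=0 D=3 ZF=0 PC=6
Step 19: PC=6 exec 'MOV D, 4'. After: A=0 B=1 C=0 D=4 ZF=0 PC=7
Step 20: PC=7 exec 'ADD C, 3'. After: A=0 B=1 C=3 D=4 ZF=0 PC=8
Step 21: PC=8 exec 'HALT'. After: A=0 B=1 C=3 D=4 ZF=0 PC=8 HALTED
Total instructions executed: 21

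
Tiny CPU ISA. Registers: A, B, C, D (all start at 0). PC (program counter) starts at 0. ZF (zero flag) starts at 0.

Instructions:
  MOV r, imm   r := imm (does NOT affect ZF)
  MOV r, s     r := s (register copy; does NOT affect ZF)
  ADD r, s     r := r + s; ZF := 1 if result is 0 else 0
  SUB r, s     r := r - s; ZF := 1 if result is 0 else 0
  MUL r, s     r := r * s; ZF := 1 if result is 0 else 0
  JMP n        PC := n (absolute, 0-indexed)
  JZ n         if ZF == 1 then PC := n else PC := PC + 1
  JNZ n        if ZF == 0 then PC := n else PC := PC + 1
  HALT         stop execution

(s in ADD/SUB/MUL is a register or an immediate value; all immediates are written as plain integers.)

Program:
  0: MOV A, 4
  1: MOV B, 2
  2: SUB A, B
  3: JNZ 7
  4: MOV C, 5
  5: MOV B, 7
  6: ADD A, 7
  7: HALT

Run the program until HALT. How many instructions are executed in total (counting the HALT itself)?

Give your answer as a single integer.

Step 1: PC=0 exec 'MOV A, 4'. After: A=4 B=0 C=0 D=0 ZF=0 PC=1
Step 2: PC=1 exec 'MOV B, 2'. After: A=4 B=2 C=0 D=0 ZF=0 PC=2
Step 3: PC=2 exec 'SUB A, B'. After: A=2 B=2 C=0 D=0 ZF=0 PC=3
Step 4: PC=3 exec 'JNZ 7'. After: A=2 B=2 C=0 D=0 ZF=0 PC=7
Step 5: PC=7 exec 'HALT'. After: A=2 B=2 C=0 D=0 ZF=0 PC=7 HALTED
Total instructions executed: 5

Answer: 5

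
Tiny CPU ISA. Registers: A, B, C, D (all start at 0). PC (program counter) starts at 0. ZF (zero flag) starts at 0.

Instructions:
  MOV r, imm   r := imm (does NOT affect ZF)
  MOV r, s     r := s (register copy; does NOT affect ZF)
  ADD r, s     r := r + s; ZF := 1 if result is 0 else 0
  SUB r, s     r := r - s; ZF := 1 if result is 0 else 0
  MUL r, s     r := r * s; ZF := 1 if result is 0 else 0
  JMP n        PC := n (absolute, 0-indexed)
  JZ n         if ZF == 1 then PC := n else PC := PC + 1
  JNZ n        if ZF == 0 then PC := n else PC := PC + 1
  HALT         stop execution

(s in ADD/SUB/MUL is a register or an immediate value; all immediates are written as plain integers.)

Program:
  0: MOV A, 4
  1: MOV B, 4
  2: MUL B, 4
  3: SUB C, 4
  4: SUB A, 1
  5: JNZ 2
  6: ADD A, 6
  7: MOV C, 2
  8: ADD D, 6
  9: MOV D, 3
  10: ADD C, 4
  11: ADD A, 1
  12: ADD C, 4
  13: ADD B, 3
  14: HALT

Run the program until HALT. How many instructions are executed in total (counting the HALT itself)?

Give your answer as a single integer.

Answer: 27

Derivation:
Step 1: PC=0 exec 'MOV A, 4'. After: A=4 B=0 C=0 D=0 ZF=0 PC=1
Step 2: PC=1 exec 'MOV B, 4'. After: A=4 B=4 C=0 D=0 ZF=0 PC=2
Step 3: PC=2 exec 'MUL B, 4'. After: A=4 B=16 C=0 D=0 ZF=0 PC=3
Step 4: PC=3 exec 'SUB C, 4'. After: A=4 B=16 C=-4 D=0 ZF=0 PC=4
Step 5: PC=4 exec 'SUB A, 1'. After: A=3 B=16 C=-4 D=0 ZF=0 PC=5
Step 6: PC=5 exec 'JNZ 2'. After: A=3 B=16 C=-4 D=0 ZF=0 PC=2
Step 7: PC=2 exec 'MUL B, 4'. After: A=3 B=64 C=-4 D=0 ZF=0 PC=3
Step 8: PC=3 exec 'SUB C, 4'. After: A=3 B=64 C=-8 D=0 ZF=0 PC=4
Step 9: PC=4 exec 'SUB A, 1'. After: A=2 B=64 C=-8 D=0 ZF=0 PC=5
Step 10: PC=5 exec 'JNZ 2'. After: A=2 B=64 C=-8 D=0 ZF=0 PC=2
Step 11: PC=2 exec 'MUL B, 4'. After: A=2 B=256 C=-8 D=0 ZF=0 PC=3
Step 12: PC=3 exec 'SUB C, 4'. After: A=2 B=256 C=-12 D=0 ZF=0 PC=4
Step 13: PC=4 exec 'SUB A, 1'. After: A=1 B=256 C=-12 D=0 ZF=0 PC=5
Step 14: PC=5 exec 'JNZ 2'. After: A=1 B=256 C=-12 D=0 ZF=0 PC=2
Step 15: PC=2 exec 'MUL B, 4'. After: A=1 B=1024 C=-12 D=0 ZF=0 PC=3
Step 16: PC=3 exec 'SUB C, 4'. After: A=1 B=1024 C=-16 D=0 ZF=0 PC=4
Step 17: PC=4 exec 'SUB A, 1'. After: A=0 B=1024 C=-16 D=0 ZF=1 PC=5
Step 18: PC=5 exec 'JNZ 2'. After: A=0 B=1024 C=-16 D=0 ZF=1 PC=6
Step 19: PC=6 exec 'ADD A, 6'. After: A=6 B=1024 C=-16 D=0 ZF=0 PC=7
Step 20: PC=7 exec 'MOV C, 2'. After: A=6 B=1024 C=2 D=0 ZF=0 PC=8
Step 21: PC=8 exec 'ADD D, 6'. After: A=6 B=1024 C=2 D=6 ZF=0 PC=9
Step 22: PC=9 exec 'MOV D, 3'. After: A=6 B=1024 C=2 D=3 ZF=0 PC=10
Step 23: PC=10 exec 'ADD C, 4'. After: A=6 B=1024 C=6 D=3 ZF=0 PC=11
Step 24: PC=11 exec 'ADD A, 1'. After: A=7 B=1024 C=6 D=3 ZF=0 PC=12
Step 25: PC=12 exec 'ADD C, 4'. After: A=7 B=1024 C=10 D=3 ZF=0 PC=13
Step 26: PC=13 exec 'ADD B, 3'. After: A=7 B=1027 C=10 D=3 ZF=0 PC=14
Step 27: PC=14 exec 'HALT'. After: A=7 B=1027 C=10 D=3 ZF=0 PC=14 HALTED
Total instructions executed: 27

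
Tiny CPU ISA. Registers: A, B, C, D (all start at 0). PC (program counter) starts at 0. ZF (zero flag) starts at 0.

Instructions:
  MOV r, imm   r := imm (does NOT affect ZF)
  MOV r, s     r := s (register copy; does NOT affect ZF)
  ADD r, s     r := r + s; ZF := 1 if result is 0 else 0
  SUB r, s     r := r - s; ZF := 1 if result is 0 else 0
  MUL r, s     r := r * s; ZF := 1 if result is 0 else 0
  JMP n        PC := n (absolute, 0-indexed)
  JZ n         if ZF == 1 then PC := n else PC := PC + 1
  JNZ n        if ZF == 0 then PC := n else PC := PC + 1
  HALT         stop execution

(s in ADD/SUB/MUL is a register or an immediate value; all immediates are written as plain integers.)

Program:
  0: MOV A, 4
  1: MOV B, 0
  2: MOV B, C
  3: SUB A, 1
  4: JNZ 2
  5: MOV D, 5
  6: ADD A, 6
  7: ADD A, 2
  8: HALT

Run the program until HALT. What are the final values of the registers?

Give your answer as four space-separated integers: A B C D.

Answer: 8 0 0 5

Derivation:
Step 1: PC=0 exec 'MOV A, 4'. After: A=4 B=0 C=0 D=0 ZF=0 PC=1
Step 2: PC=1 exec 'MOV B, 0'. After: A=4 B=0 C=0 D=0 ZF=0 PC=2
Step 3: PC=2 exec 'MOV B, C'. After: A=4 B=0 C=0 D=0 ZF=0 PC=3
Step 4: PC=3 exec 'SUB A, 1'. After: A=3 B=0 C=0 D=0 ZF=0 PC=4
Step 5: PC=4 exec 'JNZ 2'. After: A=3 B=0 C=0 D=0 ZF=0 PC=2
Step 6: PC=2 exec 'MOV B, C'. After: A=3 B=0 C=0 D=0 ZF=0 PC=3
Step 7: PC=3 exec 'SUB A, 1'. After: A=2 B=0 C=0 D=0 ZF=0 PC=4
Step 8: PC=4 exec 'JNZ 2'. After: A=2 B=0 C=0 D=0 ZF=0 PC=2
Step 9: PC=2 exec 'MOV B, C'. After: A=2 B=0 C=0 D=0 ZF=0 PC=3
Step 10: PC=3 exec 'SUB A, 1'. After: A=1 B=0 C=0 D=0 ZF=0 PC=4
Step 11: PC=4 exec 'JNZ 2'. After: A=1 B=0 C=0 D=0 ZF=0 PC=2
Step 12: PC=2 exec 'MOV B, C'. After: A=1 B=0 C=0 D=0 ZF=0 PC=3
Step 13: PC=3 exec 'SUB A, 1'. After: A=0 B=0 C=0 D=0 ZF=1 PC=4
Step 14: PC=4 exec 'JNZ 2'. After: A=0 B=0 C=0 D=0 ZF=1 PC=5
Step 15: PC=5 exec 'MOV D, 5'. After: A=0 B=0 C=0 D=5 ZF=1 PC=6
Step 16: PC=6 exec 'ADD A, 6'. After: A=6 B=0 C=0 D=5 ZF=0 PC=7
Step 17: PC=7 exec 'ADD A, 2'. After: A=8 B=0 C=0 D=5 ZF=0 PC=8
Step 18: PC=8 exec 'HALT'. After: A=8 B=0 C=0 D=5 ZF=0 PC=8 HALTED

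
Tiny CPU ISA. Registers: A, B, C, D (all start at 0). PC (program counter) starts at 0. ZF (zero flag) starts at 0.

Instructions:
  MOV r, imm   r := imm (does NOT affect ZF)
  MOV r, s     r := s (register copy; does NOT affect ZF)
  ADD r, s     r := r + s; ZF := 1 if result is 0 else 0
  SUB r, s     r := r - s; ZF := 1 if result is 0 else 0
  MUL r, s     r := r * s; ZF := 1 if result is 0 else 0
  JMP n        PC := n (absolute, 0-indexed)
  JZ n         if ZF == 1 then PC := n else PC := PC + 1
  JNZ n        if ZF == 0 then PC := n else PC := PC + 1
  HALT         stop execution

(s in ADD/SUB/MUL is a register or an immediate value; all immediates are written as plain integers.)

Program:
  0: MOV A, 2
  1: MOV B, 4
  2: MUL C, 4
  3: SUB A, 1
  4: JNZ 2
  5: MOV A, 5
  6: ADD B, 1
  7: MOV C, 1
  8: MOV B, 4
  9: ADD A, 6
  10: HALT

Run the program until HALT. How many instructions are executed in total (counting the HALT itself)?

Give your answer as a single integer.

Answer: 14

Derivation:
Step 1: PC=0 exec 'MOV A, 2'. After: A=2 B=0 C=0 D=0 ZF=0 PC=1
Step 2: PC=1 exec 'MOV B, 4'. After: A=2 B=4 C=0 D=0 ZF=0 PC=2
Step 3: PC=2 exec 'MUL C, 4'. After: A=2 B=4 C=0 D=0 ZF=1 PC=3
Step 4: PC=3 exec 'SUB A, 1'. After: A=1 B=4 C=0 D=0 ZF=0 PC=4
Step 5: PC=4 exec 'JNZ 2'. After: A=1 B=4 C=0 D=0 ZF=0 PC=2
Step 6: PC=2 exec 'MUL C, 4'. After: A=1 B=4 C=0 D=0 ZF=1 PC=3
Step 7: PC=3 exec 'SUB A, 1'. After: A=0 B=4 C=0 D=0 ZF=1 PC=4
Step 8: PC=4 exec 'JNZ 2'. After: A=0 B=4 C=0 D=0 ZF=1 PC=5
Step 9: PC=5 exec 'MOV A, 5'. After: A=5 B=4 C=0 D=0 ZF=1 PC=6
Step 10: PC=6 exec 'ADD B, 1'. After: A=5 B=5 C=0 D=0 ZF=0 PC=7
Step 11: PC=7 exec 'MOV C, 1'. After: A=5 B=5 C=1 D=0 ZF=0 PC=8
Step 12: PC=8 exec 'MOV B, 4'. After: A=5 B=4 C=1 D=0 ZF=0 PC=9
Step 13: PC=9 exec 'ADD A, 6'. After: A=11 B=4 C=1 D=0 ZF=0 PC=10
Step 14: PC=10 exec 'HALT'. After: A=11 B=4 C=1 D=0 ZF=0 PC=10 HALTED
Total instructions executed: 14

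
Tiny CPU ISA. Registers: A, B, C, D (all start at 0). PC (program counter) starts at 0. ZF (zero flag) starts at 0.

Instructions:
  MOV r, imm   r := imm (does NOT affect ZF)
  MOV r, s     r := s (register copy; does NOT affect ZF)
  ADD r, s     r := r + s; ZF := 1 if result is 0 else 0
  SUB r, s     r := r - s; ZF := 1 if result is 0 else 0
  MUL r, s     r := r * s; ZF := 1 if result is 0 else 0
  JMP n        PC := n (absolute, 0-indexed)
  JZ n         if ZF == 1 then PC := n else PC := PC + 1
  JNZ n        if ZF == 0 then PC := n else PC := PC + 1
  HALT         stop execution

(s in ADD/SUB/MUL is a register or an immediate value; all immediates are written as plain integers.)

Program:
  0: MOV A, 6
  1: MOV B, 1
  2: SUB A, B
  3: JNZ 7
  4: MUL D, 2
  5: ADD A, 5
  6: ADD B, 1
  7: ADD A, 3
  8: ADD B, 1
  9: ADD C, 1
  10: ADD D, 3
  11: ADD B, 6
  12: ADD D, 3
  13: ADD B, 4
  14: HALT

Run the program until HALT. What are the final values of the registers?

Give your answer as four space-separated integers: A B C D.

Answer: 8 12 1 6

Derivation:
Step 1: PC=0 exec 'MOV A, 6'. After: A=6 B=0 C=0 D=0 ZF=0 PC=1
Step 2: PC=1 exec 'MOV B, 1'. After: A=6 B=1 C=0 D=0 ZF=0 PC=2
Step 3: PC=2 exec 'SUB A, B'. After: A=5 B=1 C=0 D=0 ZF=0 PC=3
Step 4: PC=3 exec 'JNZ 7'. After: A=5 B=1 C=0 D=0 ZF=0 PC=7
Step 5: PC=7 exec 'ADD A, 3'. After: A=8 B=1 C=0 D=0 ZF=0 PC=8
Step 6: PC=8 exec 'ADD B, 1'. After: A=8 B=2 C=0 D=0 ZF=0 PC=9
Step 7: PC=9 exec 'ADD C, 1'. After: A=8 B=2 C=1 D=0 ZF=0 PC=10
Step 8: PC=10 exec 'ADD D, 3'. After: A=8 B=2 C=1 D=3 ZF=0 PC=11
Step 9: PC=11 exec 'ADD B, 6'. After: A=8 B=8 C=1 D=3 ZF=0 PC=12
Step 10: PC=12 exec 'ADD D, 3'. After: A=8 B=8 C=1 D=6 ZF=0 PC=13
Step 11: PC=13 exec 'ADD B, 4'. After: A=8 B=12 C=1 D=6 ZF=0 PC=14
Step 12: PC=14 exec 'HALT'. After: A=8 B=12 C=1 D=6 ZF=0 PC=14 HALTED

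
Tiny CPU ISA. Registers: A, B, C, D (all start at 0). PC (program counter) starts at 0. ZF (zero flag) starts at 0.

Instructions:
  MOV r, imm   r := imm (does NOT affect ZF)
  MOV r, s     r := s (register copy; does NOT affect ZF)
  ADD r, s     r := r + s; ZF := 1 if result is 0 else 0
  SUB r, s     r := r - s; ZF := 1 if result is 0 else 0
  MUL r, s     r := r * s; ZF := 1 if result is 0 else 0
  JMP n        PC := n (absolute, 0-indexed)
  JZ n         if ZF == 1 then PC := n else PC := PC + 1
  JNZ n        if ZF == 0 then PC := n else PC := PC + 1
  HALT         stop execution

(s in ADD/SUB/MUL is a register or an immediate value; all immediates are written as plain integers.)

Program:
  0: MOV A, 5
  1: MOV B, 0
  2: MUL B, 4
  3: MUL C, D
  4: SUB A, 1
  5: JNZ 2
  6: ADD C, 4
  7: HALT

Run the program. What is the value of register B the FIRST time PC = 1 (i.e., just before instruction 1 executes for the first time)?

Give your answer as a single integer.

Step 1: PC=0 exec 'MOV A, 5'. After: A=5 B=0 C=0 D=0 ZF=0 PC=1
First time PC=1: B=0

0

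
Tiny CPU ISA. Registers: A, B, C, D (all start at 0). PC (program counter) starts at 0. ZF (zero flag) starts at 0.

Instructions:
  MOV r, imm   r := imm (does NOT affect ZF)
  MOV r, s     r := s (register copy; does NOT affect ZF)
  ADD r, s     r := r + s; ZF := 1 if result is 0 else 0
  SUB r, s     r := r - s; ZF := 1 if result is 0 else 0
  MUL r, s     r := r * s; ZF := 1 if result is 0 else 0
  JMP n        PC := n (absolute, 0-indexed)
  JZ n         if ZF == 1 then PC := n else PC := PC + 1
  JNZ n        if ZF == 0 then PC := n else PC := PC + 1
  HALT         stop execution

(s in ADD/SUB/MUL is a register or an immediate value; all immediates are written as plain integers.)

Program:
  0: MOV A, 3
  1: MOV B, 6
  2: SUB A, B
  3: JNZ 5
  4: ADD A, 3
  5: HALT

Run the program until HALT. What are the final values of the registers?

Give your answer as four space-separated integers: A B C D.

Answer: -3 6 0 0

Derivation:
Step 1: PC=0 exec 'MOV A, 3'. After: A=3 B=0 C=0 D=0 ZF=0 PC=1
Step 2: PC=1 exec 'MOV B, 6'. After: A=3 B=6 C=0 D=0 ZF=0 PC=2
Step 3: PC=2 exec 'SUB A, B'. After: A=-3 B=6 C=0 D=0 ZF=0 PC=3
Step 4: PC=3 exec 'JNZ 5'. After: A=-3 B=6 C=0 D=0 ZF=0 PC=5
Step 5: PC=5 exec 'HALT'. After: A=-3 B=6 C=0 D=0 ZF=0 PC=5 HALTED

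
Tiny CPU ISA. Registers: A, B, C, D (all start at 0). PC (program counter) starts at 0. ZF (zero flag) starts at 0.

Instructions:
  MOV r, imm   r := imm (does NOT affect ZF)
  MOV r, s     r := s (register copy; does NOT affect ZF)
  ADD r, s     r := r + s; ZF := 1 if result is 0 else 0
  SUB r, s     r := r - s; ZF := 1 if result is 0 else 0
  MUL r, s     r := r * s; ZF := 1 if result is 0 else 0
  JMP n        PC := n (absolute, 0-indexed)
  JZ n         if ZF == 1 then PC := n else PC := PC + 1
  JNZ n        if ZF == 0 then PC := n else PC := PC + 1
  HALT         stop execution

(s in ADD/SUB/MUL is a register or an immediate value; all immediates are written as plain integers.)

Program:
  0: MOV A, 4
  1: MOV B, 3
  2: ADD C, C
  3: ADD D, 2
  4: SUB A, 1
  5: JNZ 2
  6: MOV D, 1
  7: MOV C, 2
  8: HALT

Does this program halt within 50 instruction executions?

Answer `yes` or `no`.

Step 1: PC=0 exec 'MOV A, 4'. After: A=4 B=0 C=0 D=0 ZF=0 PC=1
Step 2: PC=1 exec 'MOV B, 3'. After: A=4 B=3 C=0 D=0 ZF=0 PC=2
Step 3: PC=2 exec 'ADD C, C'. After: A=4 B=3 C=0 D=0 ZF=1 PC=3
Step 4: PC=3 exec 'ADD D, 2'. After: A=4 B=3 C=0 D=2 ZF=0 PC=4
Step 5: PC=4 exec 'SUB A, 1'. After: A=3 B=3 C=0 D=2 ZF=0 PC=5
Step 6: PC=5 exec 'JNZ 2'. After: A=3 B=3 C=0 D=2 ZF=0 PC=2
Step 7: PC=2 exec 'ADD C, C'. After: A=3 B=3 C=0 D=2 ZF=1 PC=3
Step 8: PC=3 exec 'ADD D, 2'. After: A=3 B=3 C=0 D=4 ZF=0 PC=4
Step 9: PC=4 exec 'SUB A, 1'. After: A=2 B=3 C=0 D=4 ZF=0 PC=5
Step 10: PC=5 exec 'JNZ 2'. After: A=2 B=3 C=0 D=4 ZF=0 PC=2
Step 11: PC=2 exec 'ADD C, C'. After: A=2 B=3 C=0 D=4 ZF=1 PC=3
Step 12: PC=3 exec 'ADD D, 2'. After: A=2 B=3 C=0 D=6 ZF=0 PC=4
Step 13: PC=4 exec 'SUB A, 1'. After: A=1 B=3 C=0 D=6 ZF=0 PC=5
Step 14: PC=5 exec 'JNZ 2'. After: A=1 B=3 C=0 D=6 ZF=0 PC=2
Step 15: PC=2 exec 'ADD C, C'. After: A=1 B=3 C=0 D=6 ZF=1 PC=3
Step 16: PC=3 exec 'ADD D, 2'. After: A=1 B=3 C=0 D=8 ZF=0 PC=4
Step 17: PC=4 exec 'SUB A, 1'. After: A=0 B=3 C=0 D=8 ZF=1 PC=5
Step 18: PC=5 exec 'JNZ 2'. After: A=0 B=3 C=0 D=8 ZF=1 PC=6
Step 19: PC=6 exec 'MOV D, 1'. After: A=0 B=3 C=0 D=1 ZF=1 PC=7
Step 20: PC=7 exec 'MOV C, 2'. After: A=0 B=3 C=2 D=1 ZF=1 PC=8
Step 21: PC=8 exec 'HALT'. After: A=0 B=3 C=2 D=1 ZF=1 PC=8 HALTED

Answer: yes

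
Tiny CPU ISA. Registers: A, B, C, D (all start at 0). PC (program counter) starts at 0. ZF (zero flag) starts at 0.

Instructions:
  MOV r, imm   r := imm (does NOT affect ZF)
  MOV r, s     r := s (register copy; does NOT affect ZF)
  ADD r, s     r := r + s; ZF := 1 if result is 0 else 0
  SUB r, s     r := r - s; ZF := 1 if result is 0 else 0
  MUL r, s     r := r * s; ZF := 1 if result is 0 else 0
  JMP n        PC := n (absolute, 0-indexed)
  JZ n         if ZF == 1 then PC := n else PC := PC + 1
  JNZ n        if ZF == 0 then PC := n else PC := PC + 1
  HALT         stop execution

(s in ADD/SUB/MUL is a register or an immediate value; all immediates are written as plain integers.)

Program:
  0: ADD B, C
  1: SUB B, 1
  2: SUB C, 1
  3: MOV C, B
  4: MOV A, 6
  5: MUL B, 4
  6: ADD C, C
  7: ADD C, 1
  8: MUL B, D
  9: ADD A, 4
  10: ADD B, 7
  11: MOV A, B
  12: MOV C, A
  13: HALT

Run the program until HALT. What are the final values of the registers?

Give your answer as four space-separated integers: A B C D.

Step 1: PC=0 exec 'ADD B, C'. After: A=0 B=0 C=0 D=0 ZF=1 PC=1
Step 2: PC=1 exec 'SUB B, 1'. After: A=0 B=-1 C=0 D=0 ZF=0 PC=2
Step 3: PC=2 exec 'SUB C, 1'. After: A=0 B=-1 C=-1 D=0 ZF=0 PC=3
Step 4: PC=3 exec 'MOV C, B'. After: A=0 B=-1 C=-1 D=0 ZF=0 PC=4
Step 5: PC=4 exec 'MOV A, 6'. After: A=6 B=-1 C=-1 D=0 ZF=0 PC=5
Step 6: PC=5 exec 'MUL B, 4'. After: A=6 B=-4 C=-1 D=0 ZF=0 PC=6
Step 7: PC=6 exec 'ADD C, C'. After: A=6 B=-4 C=-2 D=0 ZF=0 PC=7
Step 8: PC=7 exec 'ADD C, 1'. After: A=6 B=-4 C=-1 D=0 ZF=0 PC=8
Step 9: PC=8 exec 'MUL B, D'. After: A=6 B=0 C=-1 D=0 ZF=1 PC=9
Step 10: PC=9 exec 'ADD A, 4'. After: A=10 B=0 C=-1 D=0 ZF=0 PC=10
Step 11: PC=10 exec 'ADD B, 7'. After: A=10 B=7 C=-1 D=0 ZF=0 PC=11
Step 12: PC=11 exec 'MOV A, B'. After: A=7 B=7 C=-1 D=0 ZF=0 PC=12
Step 13: PC=12 exec 'MOV C, A'. After: A=7 B=7 C=7 D=0 ZF=0 PC=13
Step 14: PC=13 exec 'HALT'. After: A=7 B=7 C=7 D=0 ZF=0 PC=13 HALTED

Answer: 7 7 7 0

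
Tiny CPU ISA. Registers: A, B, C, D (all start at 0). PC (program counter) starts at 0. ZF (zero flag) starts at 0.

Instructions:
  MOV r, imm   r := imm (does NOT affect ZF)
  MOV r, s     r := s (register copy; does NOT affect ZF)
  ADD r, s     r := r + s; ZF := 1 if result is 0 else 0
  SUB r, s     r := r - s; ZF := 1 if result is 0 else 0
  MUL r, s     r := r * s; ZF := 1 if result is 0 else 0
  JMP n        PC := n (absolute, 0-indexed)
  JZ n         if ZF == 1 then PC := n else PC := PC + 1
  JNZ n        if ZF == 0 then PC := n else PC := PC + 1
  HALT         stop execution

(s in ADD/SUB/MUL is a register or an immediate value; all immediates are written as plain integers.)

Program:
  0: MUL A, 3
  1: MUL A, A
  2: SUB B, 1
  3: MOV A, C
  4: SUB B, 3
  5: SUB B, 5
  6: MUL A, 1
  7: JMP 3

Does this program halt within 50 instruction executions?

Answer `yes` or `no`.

Answer: no

Derivation:
Step 1: PC=0 exec 'MUL A, 3'. After: A=0 B=0 C=0 D=0 ZF=1 PC=1
Step 2: PC=1 exec 'MUL A, A'. After: A=0 B=0 C=0 D=0 ZF=1 PC=2
Step 3: PC=2 exec 'SUB B, 1'. After: A=0 B=-1 C=0 D=0 ZF=0 PC=3
Step 4: PC=3 exec 'MOV A, C'. After: A=0 B=-1 C=0 D=0 ZF=0 PC=4
Step 5: PC=4 exec 'SUB B, 3'. After: A=0 B=-4 C=0 D=0 ZF=0 PC=5
Step 6: PC=5 exec 'SUB B, 5'. After: A=0 B=-9 C=0 D=0 ZF=0 PC=6
Step 7: PC=6 exec 'MUL A, 1'. After: A=0 B=-9 C=0 D=0 ZF=1 PC=7
Step 8: PC=7 exec 'JMP 3'. After: A=0 B=-9 C=0 D=0 ZF=1 PC=3
Step 9: PC=3 exec 'MOV A, C'. After: A=0 B=-9 C=0 D=0 ZF=1 PC=4
Step 10: PC=4 exec 'SUB B, 3'. After: A=0 B=-12 C=0 D=0 ZF=0 PC=5
Step 11: PC=5 exec 'SUB B, 5'. After: A=0 B=-17 C=0 D=0 ZF=0 PC=6
Step 12: PC=6 exec 'MUL A, 1'. After: A=0 B=-17 C=0 D=0 ZF=1 PC=7
Step 13: PC=7 exec 'JMP 3'. After: A=0 B=-17 C=0 D=0 ZF=1 PC=3
Step 14: PC=3 exec 'MOV A, C'. After: A=0 B=-17 C=0 D=0 ZF=1 PC=4
Step 15: PC=4 exec 'SUB B, 3'. After: A=0 B=-20 C=0 D=0 ZF=0 PC=5
After 50 steps: not halted. PC revisits the same instructions with no path to HALT; will never halt.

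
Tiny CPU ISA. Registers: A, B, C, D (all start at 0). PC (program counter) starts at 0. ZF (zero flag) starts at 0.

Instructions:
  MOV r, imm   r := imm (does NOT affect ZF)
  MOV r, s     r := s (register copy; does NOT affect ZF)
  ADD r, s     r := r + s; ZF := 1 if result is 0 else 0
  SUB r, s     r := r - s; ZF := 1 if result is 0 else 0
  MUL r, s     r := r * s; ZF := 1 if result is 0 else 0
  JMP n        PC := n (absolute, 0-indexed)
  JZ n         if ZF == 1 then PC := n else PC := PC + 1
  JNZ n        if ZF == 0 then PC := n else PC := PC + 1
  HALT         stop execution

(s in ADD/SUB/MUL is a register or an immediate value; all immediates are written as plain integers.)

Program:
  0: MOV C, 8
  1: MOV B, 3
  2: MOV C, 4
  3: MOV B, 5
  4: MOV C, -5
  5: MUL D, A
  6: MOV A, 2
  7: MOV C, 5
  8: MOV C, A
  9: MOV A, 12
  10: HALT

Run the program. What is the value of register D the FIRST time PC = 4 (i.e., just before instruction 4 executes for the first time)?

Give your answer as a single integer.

Step 1: PC=0 exec 'MOV C, 8'. After: A=0 B=0 C=8 D=0 ZF=0 PC=1
Step 2: PC=1 exec 'MOV B, 3'. After: A=0 B=3 C=8 D=0 ZF=0 PC=2
Step 3: PC=2 exec 'MOV C, 4'. After: A=0 B=3 C=4 D=0 ZF=0 PC=3
Step 4: PC=3 exec 'MOV B, 5'. After: A=0 B=5 C=4 D=0 ZF=0 PC=4
First time PC=4: D=0

0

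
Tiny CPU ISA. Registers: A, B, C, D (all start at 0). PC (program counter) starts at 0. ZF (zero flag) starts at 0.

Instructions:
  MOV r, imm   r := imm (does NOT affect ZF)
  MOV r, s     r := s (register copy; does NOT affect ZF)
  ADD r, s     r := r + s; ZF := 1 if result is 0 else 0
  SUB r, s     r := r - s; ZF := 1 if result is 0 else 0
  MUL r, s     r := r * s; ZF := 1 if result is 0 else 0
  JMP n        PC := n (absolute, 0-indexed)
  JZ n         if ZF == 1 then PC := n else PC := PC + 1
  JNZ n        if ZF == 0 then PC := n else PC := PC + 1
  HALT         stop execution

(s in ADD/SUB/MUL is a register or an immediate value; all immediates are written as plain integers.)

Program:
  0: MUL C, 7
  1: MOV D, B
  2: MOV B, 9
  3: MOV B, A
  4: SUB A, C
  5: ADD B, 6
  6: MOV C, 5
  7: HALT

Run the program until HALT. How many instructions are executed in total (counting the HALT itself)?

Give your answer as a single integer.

Step 1: PC=0 exec 'MUL C, 7'. After: A=0 B=0 C=0 D=0 ZF=1 PC=1
Step 2: PC=1 exec 'MOV D, B'. After: A=0 B=0 C=0 D=0 ZF=1 PC=2
Step 3: PC=2 exec 'MOV B, 9'. After: A=0 B=9 C=0 D=0 ZF=1 PC=3
Step 4: PC=3 exec 'MOV B, A'. After: A=0 B=0 C=0 D=0 ZF=1 PC=4
Step 5: PC=4 exec 'SUB A, C'. After: A=0 B=0 C=0 D=0 ZF=1 PC=5
Step 6: PC=5 exec 'ADD B, 6'. After: A=0 B=6 C=0 D=0 ZF=0 PC=6
Step 7: PC=6 exec 'MOV C, 5'. After: A=0 B=6 C=5 D=0 ZF=0 PC=7
Step 8: PC=7 exec 'HALT'. After: A=0 B=6 C=5 D=0 ZF=0 PC=7 HALTED
Total instructions executed: 8

Answer: 8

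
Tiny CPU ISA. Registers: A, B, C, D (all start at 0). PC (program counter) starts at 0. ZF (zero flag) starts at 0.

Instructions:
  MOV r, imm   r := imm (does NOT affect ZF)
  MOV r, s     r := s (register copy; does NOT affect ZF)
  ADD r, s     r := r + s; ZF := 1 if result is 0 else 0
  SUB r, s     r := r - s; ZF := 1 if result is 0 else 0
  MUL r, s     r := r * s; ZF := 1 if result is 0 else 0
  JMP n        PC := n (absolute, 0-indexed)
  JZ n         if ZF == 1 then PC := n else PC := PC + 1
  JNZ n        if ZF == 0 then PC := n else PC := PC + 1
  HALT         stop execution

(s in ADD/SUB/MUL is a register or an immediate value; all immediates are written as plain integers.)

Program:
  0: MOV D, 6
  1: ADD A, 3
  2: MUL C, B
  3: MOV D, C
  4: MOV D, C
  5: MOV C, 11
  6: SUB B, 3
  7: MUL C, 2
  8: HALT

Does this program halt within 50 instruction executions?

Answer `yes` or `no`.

Answer: yes

Derivation:
Step 1: PC=0 exec 'MOV D, 6'. After: A=0 B=0 C=0 D=6 ZF=0 PC=1
Step 2: PC=1 exec 'ADD A, 3'. After: A=3 B=0 C=0 D=6 ZF=0 PC=2
Step 3: PC=2 exec 'MUL C, B'. After: A=3 B=0 C=0 D=6 ZF=1 PC=3
Step 4: PC=3 exec 'MOV D, C'. After: A=3 B=0 C=0 D=0 ZF=1 PC=4
Step 5: PC=4 exec 'MOV D, C'. After: A=3 B=0 C=0 D=0 ZF=1 PC=5
Step 6: PC=5 exec 'MOV C, 11'. After: A=3 B=0 C=11 D=0 ZF=1 PC=6
Step 7: PC=6 exec 'SUB B, 3'. After: A=3 B=-3 C=11 D=0 ZF=0 PC=7
Step 8: PC=7 exec 'MUL C, 2'. After: A=3 B=-3 C=22 D=0 ZF=0 PC=8
Step 9: PC=8 exec 'HALT'. After: A=3 B=-3 C=22 D=0 ZF=0 PC=8 HALTED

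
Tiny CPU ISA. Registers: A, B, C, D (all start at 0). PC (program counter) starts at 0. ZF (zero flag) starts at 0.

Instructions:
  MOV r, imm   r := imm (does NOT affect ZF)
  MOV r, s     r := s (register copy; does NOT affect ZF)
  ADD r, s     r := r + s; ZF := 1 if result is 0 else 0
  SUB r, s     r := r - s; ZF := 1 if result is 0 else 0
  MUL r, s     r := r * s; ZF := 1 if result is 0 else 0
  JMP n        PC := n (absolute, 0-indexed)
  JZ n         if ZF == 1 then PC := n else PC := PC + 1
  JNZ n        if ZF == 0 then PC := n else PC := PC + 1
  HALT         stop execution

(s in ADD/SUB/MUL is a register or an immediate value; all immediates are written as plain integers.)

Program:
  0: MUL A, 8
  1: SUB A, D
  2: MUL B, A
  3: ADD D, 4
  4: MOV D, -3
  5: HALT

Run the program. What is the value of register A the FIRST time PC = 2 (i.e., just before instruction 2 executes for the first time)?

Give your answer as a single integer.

Step 1: PC=0 exec 'MUL A, 8'. After: A=0 B=0 C=0 D=0 ZF=1 PC=1
Step 2: PC=1 exec 'SUB A, D'. After: A=0 B=0 C=0 D=0 ZF=1 PC=2
First time PC=2: A=0

0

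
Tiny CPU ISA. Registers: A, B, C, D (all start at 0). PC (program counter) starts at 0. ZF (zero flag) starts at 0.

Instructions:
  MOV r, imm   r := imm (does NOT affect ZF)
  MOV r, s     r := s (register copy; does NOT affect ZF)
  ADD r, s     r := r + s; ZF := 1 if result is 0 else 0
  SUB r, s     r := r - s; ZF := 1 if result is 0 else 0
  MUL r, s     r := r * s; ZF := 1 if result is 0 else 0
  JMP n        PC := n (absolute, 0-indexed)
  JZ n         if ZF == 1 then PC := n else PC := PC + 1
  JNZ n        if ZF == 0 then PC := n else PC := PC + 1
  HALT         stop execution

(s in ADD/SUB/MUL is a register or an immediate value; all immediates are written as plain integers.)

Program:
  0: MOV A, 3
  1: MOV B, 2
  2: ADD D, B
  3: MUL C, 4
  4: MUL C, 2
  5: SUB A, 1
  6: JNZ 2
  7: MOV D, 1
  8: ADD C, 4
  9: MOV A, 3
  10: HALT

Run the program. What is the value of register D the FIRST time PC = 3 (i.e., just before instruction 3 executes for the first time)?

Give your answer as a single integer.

Step 1: PC=0 exec 'MOV A, 3'. After: A=3 B=0 C=0 D=0 ZF=0 PC=1
Step 2: PC=1 exec 'MOV B, 2'. After: A=3 B=2 C=0 D=0 ZF=0 PC=2
Step 3: PC=2 exec 'ADD D, B'. After: A=3 B=2 C=0 D=2 ZF=0 PC=3
First time PC=3: D=2

2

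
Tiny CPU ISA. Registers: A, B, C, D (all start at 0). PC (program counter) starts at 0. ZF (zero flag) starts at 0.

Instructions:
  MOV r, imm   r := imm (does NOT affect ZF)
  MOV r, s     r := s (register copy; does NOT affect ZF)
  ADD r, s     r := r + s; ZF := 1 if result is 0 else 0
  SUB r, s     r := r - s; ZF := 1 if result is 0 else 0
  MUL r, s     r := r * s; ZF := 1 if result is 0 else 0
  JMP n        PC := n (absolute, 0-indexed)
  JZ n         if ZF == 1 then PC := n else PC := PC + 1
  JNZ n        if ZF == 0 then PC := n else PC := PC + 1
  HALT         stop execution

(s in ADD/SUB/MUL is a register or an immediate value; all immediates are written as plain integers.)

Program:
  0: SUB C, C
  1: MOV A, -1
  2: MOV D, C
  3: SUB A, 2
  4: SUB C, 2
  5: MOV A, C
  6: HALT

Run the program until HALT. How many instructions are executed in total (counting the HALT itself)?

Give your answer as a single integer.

Step 1: PC=0 exec 'SUB C, C'. After: A=0 B=0 C=0 D=0 ZF=1 PC=1
Step 2: PC=1 exec 'MOV A, -1'. After: A=-1 B=0 C=0 D=0 ZF=1 PC=2
Step 3: PC=2 exec 'MOV D, C'. After: A=-1 B=0 C=0 D=0 ZF=1 PC=3
Step 4: PC=3 exec 'SUB A, 2'. After: A=-3 B=0 C=0 D=0 ZF=0 PC=4
Step 5: PC=4 exec 'SUB C, 2'. After: A=-3 B=0 C=-2 D=0 ZF=0 PC=5
Step 6: PC=5 exec 'MOV A, C'. After: A=-2 B=0 C=-2 D=0 ZF=0 PC=6
Step 7: PC=6 exec 'HALT'. After: A=-2 B=0 C=-2 D=0 ZF=0 PC=6 HALTED
Total instructions executed: 7

Answer: 7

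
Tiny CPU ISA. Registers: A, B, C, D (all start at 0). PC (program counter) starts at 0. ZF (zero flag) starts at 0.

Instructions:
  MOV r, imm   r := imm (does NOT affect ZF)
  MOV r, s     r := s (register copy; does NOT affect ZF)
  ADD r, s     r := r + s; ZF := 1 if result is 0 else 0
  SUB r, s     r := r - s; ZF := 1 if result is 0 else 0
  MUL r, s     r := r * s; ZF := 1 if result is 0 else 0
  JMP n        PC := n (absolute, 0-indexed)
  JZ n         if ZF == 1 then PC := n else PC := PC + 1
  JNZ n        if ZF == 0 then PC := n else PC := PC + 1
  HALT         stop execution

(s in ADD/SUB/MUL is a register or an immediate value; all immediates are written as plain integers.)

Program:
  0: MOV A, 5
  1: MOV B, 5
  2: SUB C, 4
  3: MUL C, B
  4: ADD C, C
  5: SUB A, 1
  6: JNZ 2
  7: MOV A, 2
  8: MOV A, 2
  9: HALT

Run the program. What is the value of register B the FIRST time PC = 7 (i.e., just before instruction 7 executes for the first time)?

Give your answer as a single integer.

Step 1: PC=0 exec 'MOV A, 5'. After: A=5 B=0 C=0 D=0 ZF=0 PC=1
Step 2: PC=1 exec 'MOV B, 5'. After: A=5 B=5 C=0 D=0 ZF=0 PC=2
Step 3: PC=2 exec 'SUB C, 4'. After: A=5 B=5 C=-4 D=0 ZF=0 PC=3
Step 4: PC=3 exec 'MUL C, B'. After: A=5 B=5 C=-20 D=0 ZF=0 PC=4
Step 5: PC=4 exec 'ADD C, C'. After: A=5 B=5 C=-40 D=0 ZF=0 PC=5
Step 6: PC=5 exec 'SUB A, 1'. After: A=4 B=5 C=-40 D=0 ZF=0 PC=6
Step 7: PC=6 exec 'JNZ 2'. After: A=4 B=5 C=-40 D=0 ZF=0 PC=2
Step 8: PC=2 exec 'SUB C, 4'. After: A=4 B=5 C=-44 D=0 ZF=0 PC=3
Step 9: PC=3 exec 'MUL C, B'. After: A=4 B=5 C=-220 D=0 ZF=0 PC=4
Step 10: PC=4 exec 'ADD C, C'. After: A=4 B=5 C=-440 D=0 ZF=0 PC=5
Step 11: PC=5 exec 'SUB A, 1'. After: A=3 B=5 C=-440 D=0 ZF=0 PC=6
Step 12: PC=6 exec 'JNZ 2'. After: A=3 B=5 C=-440 D=0 ZF=0 PC=2
Step 13: PC=2 exec 'SUB C, 4'. After: A=3 B=5 C=-444 D=0 ZF=0 PC=3
Step 14: PC=3 exec 'MUL C, B'. After: A=3 B=5 C=-2220 D=0 ZF=0 PC=4
Step 15: PC=4 exec 'ADD C, C'. After: A=3 B=5 C=-4440 D=0 ZF=0 PC=5
Step 16: PC=5 exec 'SUB A, 1'. After: A=2 B=5 C=-4440 D=0 ZF=0 PC=6
Step 17: PC=6 exec 'JNZ 2'. After: A=2 B=5 C=-4440 D=0 ZF=0 PC=2
Step 18: PC=2 exec 'SUB C, 4'. After: A=2 B=5 C=-4444 D=0 ZF=0 PC=3
Step 19: PC=3 exec 'MUL C, B'. After: A=2 B=5 C=-22220 D=0 ZF=0 PC=4
Step 20: PC=4 exec 'ADD C, C'. After: A=2 B=5 C=-44440 D=0 ZF=0 PC=5
Step 21: PC=5 exec 'SUB A, 1'. After: A=1 B=5 C=-44440 D=0 ZF=0 PC=6
Step 22: PC=6 exec 'JNZ 2'. After: A=1 B=5 C=-44440 D=0 ZF=0 PC=2
Step 23: PC=2 exec 'SUB C, 4'. After: A=1 B=5 C=-44444 D=0 ZF=0 PC=3
Step 24: PC=3 exec 'MUL C, B'. After: A=1 B=5 C=-222220 D=0 ZF=0 PC=4
Step 25: PC=4 exec 'ADD C, C'. After: A=1 B=5 C=-444440 D=0 ZF=0 PC=5
Step 26: PC=5 exec 'SUB A, 1'. After: A=0 B=5 C=-444440 D=0 ZF=1 PC=6
Step 27: PC=6 exec 'JNZ 2'. After: A=0 B=5 C=-444440 D=0 ZF=1 PC=7
First time PC=7: B=5

5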